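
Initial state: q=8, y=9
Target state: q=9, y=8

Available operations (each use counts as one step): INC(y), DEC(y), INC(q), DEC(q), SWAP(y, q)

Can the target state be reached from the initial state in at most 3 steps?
Yes

Path (1 step): SWAP(y, q)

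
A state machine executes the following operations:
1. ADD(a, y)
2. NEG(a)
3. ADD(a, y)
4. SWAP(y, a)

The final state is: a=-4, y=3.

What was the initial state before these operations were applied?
a=-3, y=-4

Working backwards:
Final state: a=-4, y=3
Before step 4 (SWAP(y, a)): a=3, y=-4
Before step 3 (ADD(a, y)): a=7, y=-4
Before step 2 (NEG(a)): a=-7, y=-4
Before step 1 (ADD(a, y)): a=-3, y=-4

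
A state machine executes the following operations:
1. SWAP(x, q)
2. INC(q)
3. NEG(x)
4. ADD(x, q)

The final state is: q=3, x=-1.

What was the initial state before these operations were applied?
q=4, x=2

Working backwards:
Final state: q=3, x=-1
Before step 4 (ADD(x, q)): q=3, x=-4
Before step 3 (NEG(x)): q=3, x=4
Before step 2 (INC(q)): q=2, x=4
Before step 1 (SWAP(x, q)): q=4, x=2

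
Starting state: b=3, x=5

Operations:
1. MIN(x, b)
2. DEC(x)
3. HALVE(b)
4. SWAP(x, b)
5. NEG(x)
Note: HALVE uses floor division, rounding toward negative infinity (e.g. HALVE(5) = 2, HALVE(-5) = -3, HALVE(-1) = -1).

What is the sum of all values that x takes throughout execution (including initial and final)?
12

Values of x at each step:
Initial: x = 5
After step 1: x = 3
After step 2: x = 2
After step 3: x = 2
After step 4: x = 1
After step 5: x = -1
Sum = 5 + 3 + 2 + 2 + 1 + -1 = 12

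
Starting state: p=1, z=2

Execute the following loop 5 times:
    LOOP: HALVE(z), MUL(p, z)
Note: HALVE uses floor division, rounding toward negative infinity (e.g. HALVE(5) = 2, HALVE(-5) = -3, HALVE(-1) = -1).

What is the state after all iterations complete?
p=0, z=0

Iteration trace:
Start: p=1, z=2
After iteration 1: p=1, z=1
After iteration 2: p=0, z=0
After iteration 3: p=0, z=0
After iteration 4: p=0, z=0
After iteration 5: p=0, z=0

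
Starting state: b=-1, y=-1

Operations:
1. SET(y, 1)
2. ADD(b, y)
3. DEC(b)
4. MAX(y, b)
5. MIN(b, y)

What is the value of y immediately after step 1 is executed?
y = 1

Tracing y through execution:
Initial: y = -1
After step 1 (SET(y, 1)): y = 1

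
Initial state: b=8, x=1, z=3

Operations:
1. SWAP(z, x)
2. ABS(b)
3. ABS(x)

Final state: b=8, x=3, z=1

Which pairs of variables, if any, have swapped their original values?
(z, x)

Comparing initial and final values:
b: 8 → 8
z: 3 → 1
x: 1 → 3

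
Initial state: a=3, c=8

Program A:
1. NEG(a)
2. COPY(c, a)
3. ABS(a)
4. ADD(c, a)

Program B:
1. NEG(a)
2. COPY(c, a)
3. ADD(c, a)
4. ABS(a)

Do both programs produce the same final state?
No

Program A final state: a=3, c=0
Program B final state: a=3, c=-6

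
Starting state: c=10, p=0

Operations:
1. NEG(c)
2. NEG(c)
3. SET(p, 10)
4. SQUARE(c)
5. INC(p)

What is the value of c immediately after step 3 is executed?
c = 10

Tracing c through execution:
Initial: c = 10
After step 1 (NEG(c)): c = -10
After step 2 (NEG(c)): c = 10
After step 3 (SET(p, 10)): c = 10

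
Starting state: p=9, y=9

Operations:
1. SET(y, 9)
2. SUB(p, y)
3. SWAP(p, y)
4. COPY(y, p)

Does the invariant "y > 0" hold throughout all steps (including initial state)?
No, violated after step 3

The invariant is violated after step 3.

State at each step:
Initial: p=9, y=9
After step 1: p=9, y=9
After step 2: p=0, y=9
After step 3: p=9, y=0
After step 4: p=9, y=9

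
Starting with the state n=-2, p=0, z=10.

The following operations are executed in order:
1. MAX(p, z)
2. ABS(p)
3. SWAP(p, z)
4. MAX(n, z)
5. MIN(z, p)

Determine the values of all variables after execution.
{n: 10, p: 10, z: 10}

Step-by-step execution:
Initial: n=-2, p=0, z=10
After step 1 (MAX(p, z)): n=-2, p=10, z=10
After step 2 (ABS(p)): n=-2, p=10, z=10
After step 3 (SWAP(p, z)): n=-2, p=10, z=10
After step 4 (MAX(n, z)): n=10, p=10, z=10
After step 5 (MIN(z, p)): n=10, p=10, z=10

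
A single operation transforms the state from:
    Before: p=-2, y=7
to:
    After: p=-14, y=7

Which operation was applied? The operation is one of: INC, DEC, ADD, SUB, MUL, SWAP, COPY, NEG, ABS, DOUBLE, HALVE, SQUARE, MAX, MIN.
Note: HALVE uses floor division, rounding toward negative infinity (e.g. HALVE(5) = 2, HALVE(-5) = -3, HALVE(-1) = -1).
MUL(p, y)

Analyzing the change:
Before: p=-2, y=7
After: p=-14, y=7
Variable p changed from -2 to -14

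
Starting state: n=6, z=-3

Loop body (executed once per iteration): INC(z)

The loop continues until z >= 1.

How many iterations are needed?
4

Tracing iterations:
Initial: n=6, z=-3
After iteration 1: n=6, z=-2
After iteration 2: n=6, z=-1
After iteration 3: n=6, z=0
After iteration 4: n=6, z=1
z >= 1 now holds, so the loop exits after 4 iterations.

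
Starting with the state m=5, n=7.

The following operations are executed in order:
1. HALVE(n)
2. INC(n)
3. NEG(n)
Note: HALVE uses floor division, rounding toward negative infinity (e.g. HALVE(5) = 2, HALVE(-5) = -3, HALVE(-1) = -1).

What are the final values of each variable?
{m: 5, n: -4}

Step-by-step execution:
Initial: m=5, n=7
After step 1 (HALVE(n)): m=5, n=3
After step 2 (INC(n)): m=5, n=4
After step 3 (NEG(n)): m=5, n=-4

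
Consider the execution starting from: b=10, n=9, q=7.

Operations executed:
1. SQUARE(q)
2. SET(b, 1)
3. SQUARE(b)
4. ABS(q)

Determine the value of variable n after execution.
n = 9

Tracing execution:
Step 1: SQUARE(q) → n = 9
Step 2: SET(b, 1) → n = 9
Step 3: SQUARE(b) → n = 9
Step 4: ABS(q) → n = 9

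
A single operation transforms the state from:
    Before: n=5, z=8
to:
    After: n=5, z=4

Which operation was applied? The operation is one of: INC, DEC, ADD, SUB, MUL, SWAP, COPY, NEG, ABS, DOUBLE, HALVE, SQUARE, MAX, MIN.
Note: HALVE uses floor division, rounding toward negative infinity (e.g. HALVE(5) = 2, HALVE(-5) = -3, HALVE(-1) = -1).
HALVE(z)

Analyzing the change:
Before: n=5, z=8
After: n=5, z=4
Variable z changed from 8 to 4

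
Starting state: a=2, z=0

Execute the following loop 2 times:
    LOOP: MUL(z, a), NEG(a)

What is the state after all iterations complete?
a=2, z=0

Iteration trace:
Start: a=2, z=0
After iteration 1: a=-2, z=0
After iteration 2: a=2, z=0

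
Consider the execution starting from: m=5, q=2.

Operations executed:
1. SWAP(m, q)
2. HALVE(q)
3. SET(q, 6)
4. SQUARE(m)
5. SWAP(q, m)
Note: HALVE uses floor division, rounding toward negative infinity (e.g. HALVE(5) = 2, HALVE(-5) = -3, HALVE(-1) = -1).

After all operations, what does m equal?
m = 6

Tracing execution:
Step 1: SWAP(m, q) → m = 2
Step 2: HALVE(q) → m = 2
Step 3: SET(q, 6) → m = 2
Step 4: SQUARE(m) → m = 4
Step 5: SWAP(q, m) → m = 6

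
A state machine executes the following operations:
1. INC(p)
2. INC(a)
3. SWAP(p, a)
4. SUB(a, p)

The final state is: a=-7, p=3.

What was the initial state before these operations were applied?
a=2, p=-5

Working backwards:
Final state: a=-7, p=3
Before step 4 (SUB(a, p)): a=-4, p=3
Before step 3 (SWAP(p, a)): a=3, p=-4
Before step 2 (INC(a)): a=2, p=-4
Before step 1 (INC(p)): a=2, p=-5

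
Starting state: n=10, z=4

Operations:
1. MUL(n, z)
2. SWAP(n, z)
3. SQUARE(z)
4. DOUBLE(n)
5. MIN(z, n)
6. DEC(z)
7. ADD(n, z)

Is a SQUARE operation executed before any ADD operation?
Yes

First SQUARE: step 3
First ADD: step 7
Since 3 < 7, SQUARE comes first.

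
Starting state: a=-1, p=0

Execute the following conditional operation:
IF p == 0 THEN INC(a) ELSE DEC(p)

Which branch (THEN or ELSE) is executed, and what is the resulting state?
Branch: THEN, Final state: a=0, p=0

Evaluating condition: p == 0
p = 0
Condition is True, so THEN branch executes
After INC(a): a=0, p=0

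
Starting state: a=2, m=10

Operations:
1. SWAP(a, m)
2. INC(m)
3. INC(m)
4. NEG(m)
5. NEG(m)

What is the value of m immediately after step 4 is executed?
m = -4

Tracing m through execution:
Initial: m = 10
After step 1 (SWAP(a, m)): m = 2
After step 2 (INC(m)): m = 3
After step 3 (INC(m)): m = 4
After step 4 (NEG(m)): m = -4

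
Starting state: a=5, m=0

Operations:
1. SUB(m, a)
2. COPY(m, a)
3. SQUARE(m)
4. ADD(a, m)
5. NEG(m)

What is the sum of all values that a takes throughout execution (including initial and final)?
80

Values of a at each step:
Initial: a = 5
After step 1: a = 5
After step 2: a = 5
After step 3: a = 5
After step 4: a = 30
After step 5: a = 30
Sum = 5 + 5 + 5 + 5 + 30 + 30 = 80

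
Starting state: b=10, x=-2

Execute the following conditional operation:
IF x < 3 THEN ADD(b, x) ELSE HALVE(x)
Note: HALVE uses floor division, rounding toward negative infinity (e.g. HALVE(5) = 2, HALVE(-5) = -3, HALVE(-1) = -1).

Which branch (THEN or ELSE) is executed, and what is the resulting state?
Branch: THEN, Final state: b=8, x=-2

Evaluating condition: x < 3
x = -2
Condition is True, so THEN branch executes
After ADD(b, x): b=8, x=-2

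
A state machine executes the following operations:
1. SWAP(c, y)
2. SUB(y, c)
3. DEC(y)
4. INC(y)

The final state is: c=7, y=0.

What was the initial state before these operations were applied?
c=7, y=7

Working backwards:
Final state: c=7, y=0
Before step 4 (INC(y)): c=7, y=-1
Before step 3 (DEC(y)): c=7, y=0
Before step 2 (SUB(y, c)): c=7, y=7
Before step 1 (SWAP(c, y)): c=7, y=7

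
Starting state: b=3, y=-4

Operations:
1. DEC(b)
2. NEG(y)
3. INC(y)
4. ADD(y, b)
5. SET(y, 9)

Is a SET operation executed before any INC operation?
No

First SET: step 5
First INC: step 3
Since 5 > 3, INC comes first.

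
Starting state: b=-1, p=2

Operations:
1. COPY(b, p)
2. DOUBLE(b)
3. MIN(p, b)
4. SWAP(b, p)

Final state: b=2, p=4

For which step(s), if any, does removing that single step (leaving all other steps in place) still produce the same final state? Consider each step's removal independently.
Step(s) 3

Testing removal of each single step:
Without step 1: final = b=-2, p=-2 (different)
Without step 2: final = b=2, p=2 (different)
Without step 3: final = b=2, p=4 (same)
Without step 4: final = b=4, p=2 (different)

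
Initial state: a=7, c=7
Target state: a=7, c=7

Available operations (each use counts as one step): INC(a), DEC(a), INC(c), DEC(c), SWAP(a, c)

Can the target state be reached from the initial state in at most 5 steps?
Yes

Path (0 steps): 0 steps (already at target)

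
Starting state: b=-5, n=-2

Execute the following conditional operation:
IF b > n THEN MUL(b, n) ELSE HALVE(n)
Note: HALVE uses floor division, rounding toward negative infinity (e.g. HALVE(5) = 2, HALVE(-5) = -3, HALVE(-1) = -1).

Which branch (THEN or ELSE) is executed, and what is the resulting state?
Branch: ELSE, Final state: b=-5, n=-1

Evaluating condition: b > n
b = -5, n = -2
Condition is False, so ELSE branch executes
After HALVE(n): b=-5, n=-1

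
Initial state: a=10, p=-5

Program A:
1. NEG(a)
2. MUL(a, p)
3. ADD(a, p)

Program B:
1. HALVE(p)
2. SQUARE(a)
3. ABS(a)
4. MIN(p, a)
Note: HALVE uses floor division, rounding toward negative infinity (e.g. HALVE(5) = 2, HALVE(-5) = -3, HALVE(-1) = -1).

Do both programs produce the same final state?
No

Program A final state: a=45, p=-5
Program B final state: a=100, p=-3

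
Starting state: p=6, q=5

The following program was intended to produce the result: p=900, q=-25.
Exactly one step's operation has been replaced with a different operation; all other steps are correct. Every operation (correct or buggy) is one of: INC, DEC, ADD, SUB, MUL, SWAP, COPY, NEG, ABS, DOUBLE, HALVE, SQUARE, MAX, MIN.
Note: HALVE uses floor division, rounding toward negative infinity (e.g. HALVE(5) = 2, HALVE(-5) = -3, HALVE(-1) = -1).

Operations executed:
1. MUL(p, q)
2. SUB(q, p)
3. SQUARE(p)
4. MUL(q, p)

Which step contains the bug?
Step 4

Trace with buggy code:
Initial: p=6, q=5
After step 1: p=30, q=5
After step 2: p=30, q=-25
After step 3: p=900, q=-25
After step 4: p=900, q=-22500
Actual final p=900, q=-22500 ≠ expected p=900, q=-25.
Step 4 is the only position where a single-operation replacement can produce the expected result.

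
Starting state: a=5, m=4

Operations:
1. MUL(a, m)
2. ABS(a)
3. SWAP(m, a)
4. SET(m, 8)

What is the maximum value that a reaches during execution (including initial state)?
20

Values of a at each step:
Initial: a = 5
After step 1: a = 20 ← maximum
After step 2: a = 20
After step 3: a = 4
After step 4: a = 4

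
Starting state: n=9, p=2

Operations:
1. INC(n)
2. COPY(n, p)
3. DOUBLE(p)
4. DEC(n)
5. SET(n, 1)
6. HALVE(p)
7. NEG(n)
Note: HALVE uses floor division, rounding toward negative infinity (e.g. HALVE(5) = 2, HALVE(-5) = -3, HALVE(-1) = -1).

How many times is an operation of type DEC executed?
1

Counting DEC operations:
Step 4: DEC(n) ← DEC
Total: 1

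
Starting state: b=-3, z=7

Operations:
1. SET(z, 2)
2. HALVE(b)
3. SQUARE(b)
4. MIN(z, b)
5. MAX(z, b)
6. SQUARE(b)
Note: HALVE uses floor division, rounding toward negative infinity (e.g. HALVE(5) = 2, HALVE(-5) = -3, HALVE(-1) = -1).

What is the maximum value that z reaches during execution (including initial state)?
7

Values of z at each step:
Initial: z = 7 ← maximum
After step 1: z = 2
After step 2: z = 2
After step 3: z = 2
After step 4: z = 2
After step 5: z = 4
After step 6: z = 4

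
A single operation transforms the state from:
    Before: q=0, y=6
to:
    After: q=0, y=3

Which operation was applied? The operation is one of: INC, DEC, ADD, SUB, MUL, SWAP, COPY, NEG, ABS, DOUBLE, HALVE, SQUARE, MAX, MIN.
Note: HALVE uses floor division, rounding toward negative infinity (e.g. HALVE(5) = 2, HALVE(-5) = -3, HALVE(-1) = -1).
HALVE(y)

Analyzing the change:
Before: q=0, y=6
After: q=0, y=3
Variable y changed from 6 to 3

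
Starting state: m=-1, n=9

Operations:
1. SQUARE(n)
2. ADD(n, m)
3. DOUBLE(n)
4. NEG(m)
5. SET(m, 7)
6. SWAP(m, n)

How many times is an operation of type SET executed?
1

Counting SET operations:
Step 5: SET(m, 7) ← SET
Total: 1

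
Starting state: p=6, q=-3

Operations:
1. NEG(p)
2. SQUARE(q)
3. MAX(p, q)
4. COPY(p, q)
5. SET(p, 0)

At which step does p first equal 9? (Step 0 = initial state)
Step 3

Tracing p:
Initial: p = 6
After step 1: p = -6
After step 2: p = -6
After step 3: p = 9 ← first occurrence
After step 4: p = 9
After step 5: p = 0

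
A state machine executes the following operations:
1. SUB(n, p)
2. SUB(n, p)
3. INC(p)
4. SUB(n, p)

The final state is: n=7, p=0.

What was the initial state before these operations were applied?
n=5, p=-1

Working backwards:
Final state: n=7, p=0
Before step 4 (SUB(n, p)): n=7, p=0
Before step 3 (INC(p)): n=7, p=-1
Before step 2 (SUB(n, p)): n=6, p=-1
Before step 1 (SUB(n, p)): n=5, p=-1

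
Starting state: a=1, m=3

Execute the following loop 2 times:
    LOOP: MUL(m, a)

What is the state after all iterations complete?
a=1, m=3

Iteration trace:
Start: a=1, m=3
After iteration 1: a=1, m=3
After iteration 2: a=1, m=3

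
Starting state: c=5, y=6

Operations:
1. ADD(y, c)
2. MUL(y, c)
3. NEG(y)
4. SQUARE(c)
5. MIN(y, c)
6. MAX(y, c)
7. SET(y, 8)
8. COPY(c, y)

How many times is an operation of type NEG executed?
1

Counting NEG operations:
Step 3: NEG(y) ← NEG
Total: 1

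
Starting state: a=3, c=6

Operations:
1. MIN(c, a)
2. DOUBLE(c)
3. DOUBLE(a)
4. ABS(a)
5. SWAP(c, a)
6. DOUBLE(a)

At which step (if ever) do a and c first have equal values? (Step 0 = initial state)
Step 1

a and c first become equal after step 1.

Comparing values at each step:
Initial: a=3, c=6
After step 1: a=3, c=3 ← equal!
After step 2: a=3, c=6
After step 3: a=6, c=6 ← equal!
After step 4: a=6, c=6 ← equal!
After step 5: a=6, c=6 ← equal!
After step 6: a=12, c=6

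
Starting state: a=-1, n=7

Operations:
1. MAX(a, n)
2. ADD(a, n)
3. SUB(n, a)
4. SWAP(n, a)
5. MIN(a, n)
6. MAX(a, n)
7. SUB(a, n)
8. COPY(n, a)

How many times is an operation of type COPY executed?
1

Counting COPY operations:
Step 8: COPY(n, a) ← COPY
Total: 1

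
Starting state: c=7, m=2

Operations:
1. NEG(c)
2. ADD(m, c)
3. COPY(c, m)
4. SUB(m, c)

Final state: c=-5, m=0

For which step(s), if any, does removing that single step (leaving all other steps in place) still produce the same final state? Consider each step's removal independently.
None - removing any single step changes the final result

Testing removal of each single step:
Without step 1: final = c=9, m=0 (different)
Without step 2: final = c=2, m=0 (different)
Without step 3: final = c=-7, m=2 (different)
Without step 4: final = c=-5, m=-5 (different)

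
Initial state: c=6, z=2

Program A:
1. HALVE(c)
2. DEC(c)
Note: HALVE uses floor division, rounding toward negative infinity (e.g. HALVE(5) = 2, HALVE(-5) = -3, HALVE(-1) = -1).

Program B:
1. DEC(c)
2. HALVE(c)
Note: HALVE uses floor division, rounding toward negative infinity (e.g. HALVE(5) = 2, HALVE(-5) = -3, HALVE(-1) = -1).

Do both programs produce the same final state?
Yes

Program A final state: c=2, z=2
Program B final state: c=2, z=2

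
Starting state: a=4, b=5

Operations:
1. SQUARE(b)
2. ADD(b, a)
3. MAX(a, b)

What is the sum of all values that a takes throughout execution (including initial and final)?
41

Values of a at each step:
Initial: a = 4
After step 1: a = 4
After step 2: a = 4
After step 3: a = 29
Sum = 4 + 4 + 4 + 29 = 41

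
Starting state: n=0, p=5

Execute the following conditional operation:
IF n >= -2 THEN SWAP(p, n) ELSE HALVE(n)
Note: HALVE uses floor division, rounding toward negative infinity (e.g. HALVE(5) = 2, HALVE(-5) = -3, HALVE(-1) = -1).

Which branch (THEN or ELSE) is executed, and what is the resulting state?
Branch: THEN, Final state: n=5, p=0

Evaluating condition: n >= -2
n = 0
Condition is True, so THEN branch executes
After SWAP(p, n): n=5, p=0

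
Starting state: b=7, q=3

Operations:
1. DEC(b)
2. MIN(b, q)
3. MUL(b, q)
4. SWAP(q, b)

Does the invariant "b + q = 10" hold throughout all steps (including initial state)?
No, violated after step 1

The invariant is violated after step 1.

State at each step:
Initial: b=7, q=3
After step 1: b=6, q=3
After step 2: b=3, q=3
After step 3: b=9, q=3
After step 4: b=3, q=9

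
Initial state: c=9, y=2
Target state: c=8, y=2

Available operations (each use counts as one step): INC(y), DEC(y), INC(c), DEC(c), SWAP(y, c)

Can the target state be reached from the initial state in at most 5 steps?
Yes

Path (1 step): DEC(c)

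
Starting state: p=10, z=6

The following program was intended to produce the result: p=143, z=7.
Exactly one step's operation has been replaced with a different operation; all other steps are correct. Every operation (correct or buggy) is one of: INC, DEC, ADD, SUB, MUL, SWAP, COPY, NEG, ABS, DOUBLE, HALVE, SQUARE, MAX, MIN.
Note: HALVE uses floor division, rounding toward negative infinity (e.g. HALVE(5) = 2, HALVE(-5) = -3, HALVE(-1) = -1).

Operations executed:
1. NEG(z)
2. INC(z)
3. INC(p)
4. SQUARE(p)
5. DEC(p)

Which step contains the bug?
Step 1

Trace with buggy code:
Initial: p=10, z=6
After step 1: p=10, z=-6
After step 2: p=10, z=-5
After step 3: p=11, z=-5
After step 4: p=121, z=-5
After step 5: p=120, z=-5
Actual final p=120, z=-5 ≠ expected p=143, z=7.
Step 1 is the only position where a single-operation replacement can produce the expected result.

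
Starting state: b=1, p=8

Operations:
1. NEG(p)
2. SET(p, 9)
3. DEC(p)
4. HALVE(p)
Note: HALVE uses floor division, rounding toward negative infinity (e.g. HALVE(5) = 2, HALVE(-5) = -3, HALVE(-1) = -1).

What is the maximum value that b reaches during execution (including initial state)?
1

Values of b at each step:
Initial: b = 1 ← maximum
After step 1: b = 1
After step 2: b = 1
After step 3: b = 1
After step 4: b = 1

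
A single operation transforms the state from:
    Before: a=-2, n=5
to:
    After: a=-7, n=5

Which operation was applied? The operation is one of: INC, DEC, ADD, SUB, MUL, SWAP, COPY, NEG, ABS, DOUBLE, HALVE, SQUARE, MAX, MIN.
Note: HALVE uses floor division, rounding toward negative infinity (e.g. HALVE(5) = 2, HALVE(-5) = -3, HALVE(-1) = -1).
SUB(a, n)

Analyzing the change:
Before: a=-2, n=5
After: a=-7, n=5
Variable a changed from -2 to -7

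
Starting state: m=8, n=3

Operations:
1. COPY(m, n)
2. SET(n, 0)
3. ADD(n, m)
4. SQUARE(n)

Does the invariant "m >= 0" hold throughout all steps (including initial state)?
Yes

The invariant holds at every step.

State at each step:
Initial: m=8, n=3
After step 1: m=3, n=3
After step 2: m=3, n=0
After step 3: m=3, n=3
After step 4: m=3, n=9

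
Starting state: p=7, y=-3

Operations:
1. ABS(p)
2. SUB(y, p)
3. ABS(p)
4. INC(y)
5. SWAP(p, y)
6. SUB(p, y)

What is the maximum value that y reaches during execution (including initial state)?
7

Values of y at each step:
Initial: y = -3
After step 1: y = -3
After step 2: y = -10
After step 3: y = -10
After step 4: y = -9
After step 5: y = 7 ← maximum
After step 6: y = 7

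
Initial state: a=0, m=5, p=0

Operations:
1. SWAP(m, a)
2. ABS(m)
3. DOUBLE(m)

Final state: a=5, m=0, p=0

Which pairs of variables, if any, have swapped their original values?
(m, a)

Comparing initial and final values:
m: 5 → 0
p: 0 → 0
a: 0 → 5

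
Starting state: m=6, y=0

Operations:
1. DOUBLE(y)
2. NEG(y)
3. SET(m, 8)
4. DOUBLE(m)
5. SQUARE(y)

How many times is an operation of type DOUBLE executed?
2

Counting DOUBLE operations:
Step 1: DOUBLE(y) ← DOUBLE
Step 4: DOUBLE(m) ← DOUBLE
Total: 2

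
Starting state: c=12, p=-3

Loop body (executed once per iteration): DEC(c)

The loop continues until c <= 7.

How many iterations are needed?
5

Tracing iterations:
Initial: c=12, p=-3
After iteration 1: c=11, p=-3
After iteration 2: c=10, p=-3
After iteration 3: c=9, p=-3
After iteration 4: c=8, p=-3
After iteration 5: c=7, p=-3
c <= 7 now holds, so the loop exits after 5 iterations.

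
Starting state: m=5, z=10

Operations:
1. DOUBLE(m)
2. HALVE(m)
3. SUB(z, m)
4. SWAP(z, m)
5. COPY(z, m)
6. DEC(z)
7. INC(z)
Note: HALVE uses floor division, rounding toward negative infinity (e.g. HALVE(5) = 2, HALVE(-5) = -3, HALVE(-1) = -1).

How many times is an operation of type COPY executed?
1

Counting COPY operations:
Step 5: COPY(z, m) ← COPY
Total: 1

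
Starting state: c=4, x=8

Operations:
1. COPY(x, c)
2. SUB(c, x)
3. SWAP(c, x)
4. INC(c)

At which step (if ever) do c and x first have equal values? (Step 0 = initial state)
Step 1

c and x first become equal after step 1.

Comparing values at each step:
Initial: c=4, x=8
After step 1: c=4, x=4 ← equal!
After step 2: c=0, x=4
After step 3: c=4, x=0
After step 4: c=5, x=0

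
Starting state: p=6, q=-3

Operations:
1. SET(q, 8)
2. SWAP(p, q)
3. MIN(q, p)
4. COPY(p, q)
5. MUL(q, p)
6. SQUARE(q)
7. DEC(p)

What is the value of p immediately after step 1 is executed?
p = 6

Tracing p through execution:
Initial: p = 6
After step 1 (SET(q, 8)): p = 6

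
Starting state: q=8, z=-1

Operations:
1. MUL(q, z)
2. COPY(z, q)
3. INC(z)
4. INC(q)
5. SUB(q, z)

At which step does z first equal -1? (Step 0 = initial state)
Step 0

Tracing z:
Initial: z = -1 ← first occurrence
After step 1: z = -1
After step 2: z = -8
After step 3: z = -7
After step 4: z = -7
After step 5: z = -7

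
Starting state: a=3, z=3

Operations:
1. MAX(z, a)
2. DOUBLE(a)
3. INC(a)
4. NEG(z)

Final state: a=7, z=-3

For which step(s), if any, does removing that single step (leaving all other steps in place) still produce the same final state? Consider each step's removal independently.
Step(s) 1

Testing removal of each single step:
Without step 1: final = a=7, z=-3 (same)
Without step 2: final = a=4, z=-3 (different)
Without step 3: final = a=6, z=-3 (different)
Without step 4: final = a=7, z=3 (different)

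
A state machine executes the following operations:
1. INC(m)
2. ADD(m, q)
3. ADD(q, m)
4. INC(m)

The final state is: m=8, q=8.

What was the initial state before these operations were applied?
m=5, q=1

Working backwards:
Final state: m=8, q=8
Before step 4 (INC(m)): m=7, q=8
Before step 3 (ADD(q, m)): m=7, q=1
Before step 2 (ADD(m, q)): m=6, q=1
Before step 1 (INC(m)): m=5, q=1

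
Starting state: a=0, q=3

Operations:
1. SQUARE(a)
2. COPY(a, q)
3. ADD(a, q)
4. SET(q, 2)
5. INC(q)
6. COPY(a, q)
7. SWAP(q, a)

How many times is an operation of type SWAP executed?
1

Counting SWAP operations:
Step 7: SWAP(q, a) ← SWAP
Total: 1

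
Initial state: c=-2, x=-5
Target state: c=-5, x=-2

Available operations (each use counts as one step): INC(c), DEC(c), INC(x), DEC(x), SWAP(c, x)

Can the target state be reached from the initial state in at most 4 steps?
Yes

Path (1 step): SWAP(c, x)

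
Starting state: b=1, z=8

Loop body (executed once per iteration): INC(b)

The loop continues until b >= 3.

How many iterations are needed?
2

Tracing iterations:
Initial: b=1, z=8
After iteration 1: b=2, z=8
After iteration 2: b=3, z=8
b >= 3 now holds, so the loop exits after 2 iterations.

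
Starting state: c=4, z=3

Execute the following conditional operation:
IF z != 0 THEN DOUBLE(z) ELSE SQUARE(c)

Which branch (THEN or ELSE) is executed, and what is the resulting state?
Branch: THEN, Final state: c=4, z=6

Evaluating condition: z != 0
z = 3
Condition is True, so THEN branch executes
After DOUBLE(z): c=4, z=6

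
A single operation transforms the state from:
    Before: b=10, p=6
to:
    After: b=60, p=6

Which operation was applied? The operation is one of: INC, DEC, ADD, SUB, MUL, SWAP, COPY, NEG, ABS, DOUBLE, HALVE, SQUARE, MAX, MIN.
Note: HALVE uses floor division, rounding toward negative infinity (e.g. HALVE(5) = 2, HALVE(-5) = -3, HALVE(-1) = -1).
MUL(b, p)

Analyzing the change:
Before: b=10, p=6
After: b=60, p=6
Variable b changed from 10 to 60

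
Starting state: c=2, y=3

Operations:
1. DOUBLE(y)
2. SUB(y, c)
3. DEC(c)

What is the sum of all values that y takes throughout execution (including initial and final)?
17

Values of y at each step:
Initial: y = 3
After step 1: y = 6
After step 2: y = 4
After step 3: y = 4
Sum = 3 + 6 + 4 + 4 = 17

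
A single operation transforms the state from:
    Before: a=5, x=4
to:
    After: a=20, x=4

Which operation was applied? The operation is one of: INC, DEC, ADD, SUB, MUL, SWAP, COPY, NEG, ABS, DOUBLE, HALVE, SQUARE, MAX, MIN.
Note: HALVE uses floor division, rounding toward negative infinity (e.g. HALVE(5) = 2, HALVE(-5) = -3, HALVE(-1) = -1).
MUL(a, x)

Analyzing the change:
Before: a=5, x=4
After: a=20, x=4
Variable a changed from 5 to 20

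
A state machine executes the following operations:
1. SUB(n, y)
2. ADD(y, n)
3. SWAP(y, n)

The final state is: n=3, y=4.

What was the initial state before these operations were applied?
n=3, y=-1

Working backwards:
Final state: n=3, y=4
Before step 3 (SWAP(y, n)): n=4, y=3
Before step 2 (ADD(y, n)): n=4, y=-1
Before step 1 (SUB(n, y)): n=3, y=-1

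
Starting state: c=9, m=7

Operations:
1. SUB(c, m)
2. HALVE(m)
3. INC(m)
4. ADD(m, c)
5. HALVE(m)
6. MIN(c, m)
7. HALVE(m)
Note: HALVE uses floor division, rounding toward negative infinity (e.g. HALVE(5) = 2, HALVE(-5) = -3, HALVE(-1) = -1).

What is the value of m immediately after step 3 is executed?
m = 4

Tracing m through execution:
Initial: m = 7
After step 1 (SUB(c, m)): m = 7
After step 2 (HALVE(m)): m = 3
After step 3 (INC(m)): m = 4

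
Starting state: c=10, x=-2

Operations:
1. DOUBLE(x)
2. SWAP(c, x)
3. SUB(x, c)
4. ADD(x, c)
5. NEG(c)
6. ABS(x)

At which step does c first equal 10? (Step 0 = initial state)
Step 0

Tracing c:
Initial: c = 10 ← first occurrence
After step 1: c = 10
After step 2: c = -4
After step 3: c = -4
After step 4: c = -4
After step 5: c = 4
After step 6: c = 4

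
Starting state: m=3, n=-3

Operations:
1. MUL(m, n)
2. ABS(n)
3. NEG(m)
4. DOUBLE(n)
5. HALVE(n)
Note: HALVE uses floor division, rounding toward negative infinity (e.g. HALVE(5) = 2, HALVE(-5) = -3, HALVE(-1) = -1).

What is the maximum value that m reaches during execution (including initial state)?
9

Values of m at each step:
Initial: m = 3
After step 1: m = -9
After step 2: m = -9
After step 3: m = 9 ← maximum
After step 4: m = 9
After step 5: m = 9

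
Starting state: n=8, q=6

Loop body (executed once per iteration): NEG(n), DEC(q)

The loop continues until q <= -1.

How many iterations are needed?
7

Tracing iterations:
Initial: n=8, q=6
After iteration 1: n=-8, q=5
After iteration 2: n=8, q=4
After iteration 3: n=-8, q=3
After iteration 4: n=8, q=2
After iteration 5: n=-8, q=1
After iteration 6: n=8, q=0
After iteration 7: n=-8, q=-1
q <= -1 now holds, so the loop exits after 7 iterations.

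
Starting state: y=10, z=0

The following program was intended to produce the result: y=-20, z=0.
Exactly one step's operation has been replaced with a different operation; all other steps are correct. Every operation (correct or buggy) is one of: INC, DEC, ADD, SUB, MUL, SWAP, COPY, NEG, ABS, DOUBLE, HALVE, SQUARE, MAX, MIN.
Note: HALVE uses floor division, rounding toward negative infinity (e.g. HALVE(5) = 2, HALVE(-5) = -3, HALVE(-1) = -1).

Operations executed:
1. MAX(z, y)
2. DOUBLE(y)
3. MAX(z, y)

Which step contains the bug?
Step 1

Trace with buggy code:
Initial: y=10, z=0
After step 1: y=10, z=10
After step 2: y=20, z=10
After step 3: y=20, z=20
Actual final y=20, z=20 ≠ expected y=-20, z=0.
Step 1 is the only position where a single-operation replacement can produce the expected result.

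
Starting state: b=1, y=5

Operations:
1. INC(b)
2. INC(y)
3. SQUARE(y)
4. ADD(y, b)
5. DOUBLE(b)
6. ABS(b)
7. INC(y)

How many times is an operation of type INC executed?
3

Counting INC operations:
Step 1: INC(b) ← INC
Step 2: INC(y) ← INC
Step 7: INC(y) ← INC
Total: 3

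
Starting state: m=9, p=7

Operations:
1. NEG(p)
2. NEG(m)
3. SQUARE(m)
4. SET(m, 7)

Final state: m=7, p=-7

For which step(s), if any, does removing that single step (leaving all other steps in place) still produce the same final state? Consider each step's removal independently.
Step(s) 2, 3

Testing removal of each single step:
Without step 1: final = m=7, p=7 (different)
Without step 2: final = m=7, p=-7 (same)
Without step 3: final = m=7, p=-7 (same)
Without step 4: final = m=81, p=-7 (different)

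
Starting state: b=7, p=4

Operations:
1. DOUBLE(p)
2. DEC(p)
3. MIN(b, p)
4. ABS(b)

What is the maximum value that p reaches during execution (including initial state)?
8

Values of p at each step:
Initial: p = 4
After step 1: p = 8 ← maximum
After step 2: p = 7
After step 3: p = 7
After step 4: p = 7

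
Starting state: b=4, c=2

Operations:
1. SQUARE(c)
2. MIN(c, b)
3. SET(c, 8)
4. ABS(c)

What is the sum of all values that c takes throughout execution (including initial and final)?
26

Values of c at each step:
Initial: c = 2
After step 1: c = 4
After step 2: c = 4
After step 3: c = 8
After step 4: c = 8
Sum = 2 + 4 + 4 + 8 + 8 = 26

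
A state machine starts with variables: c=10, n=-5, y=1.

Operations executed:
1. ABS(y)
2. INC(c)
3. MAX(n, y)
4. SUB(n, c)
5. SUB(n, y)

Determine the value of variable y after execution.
y = 1

Tracing execution:
Step 1: ABS(y) → y = 1
Step 2: INC(c) → y = 1
Step 3: MAX(n, y) → y = 1
Step 4: SUB(n, c) → y = 1
Step 5: SUB(n, y) → y = 1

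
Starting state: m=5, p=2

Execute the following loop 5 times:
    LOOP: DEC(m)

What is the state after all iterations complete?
m=0, p=2

Iteration trace:
Start: m=5, p=2
After iteration 1: m=4, p=2
After iteration 2: m=3, p=2
After iteration 3: m=2, p=2
After iteration 4: m=1, p=2
After iteration 5: m=0, p=2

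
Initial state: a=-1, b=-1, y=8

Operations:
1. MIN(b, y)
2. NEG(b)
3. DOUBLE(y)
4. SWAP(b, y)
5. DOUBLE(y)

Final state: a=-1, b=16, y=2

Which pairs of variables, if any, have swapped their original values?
None

Comparing initial and final values:
b: -1 → 16
a: -1 → -1
y: 8 → 2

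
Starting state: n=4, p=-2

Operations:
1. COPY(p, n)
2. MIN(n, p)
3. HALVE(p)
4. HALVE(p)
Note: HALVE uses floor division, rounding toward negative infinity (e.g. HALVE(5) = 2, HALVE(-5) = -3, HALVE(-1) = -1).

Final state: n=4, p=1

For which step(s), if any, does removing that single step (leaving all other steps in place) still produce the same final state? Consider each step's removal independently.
Step(s) 2

Testing removal of each single step:
Without step 1: final = n=-2, p=-1 (different)
Without step 2: final = n=4, p=1 (same)
Without step 3: final = n=4, p=2 (different)
Without step 4: final = n=4, p=2 (different)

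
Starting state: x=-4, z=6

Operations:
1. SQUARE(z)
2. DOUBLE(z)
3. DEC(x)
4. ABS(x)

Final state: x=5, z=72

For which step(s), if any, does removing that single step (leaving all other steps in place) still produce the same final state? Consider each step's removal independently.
None - removing any single step changes the final result

Testing removal of each single step:
Without step 1: final = x=5, z=12 (different)
Without step 2: final = x=5, z=36 (different)
Without step 3: final = x=4, z=72 (different)
Without step 4: final = x=-5, z=72 (different)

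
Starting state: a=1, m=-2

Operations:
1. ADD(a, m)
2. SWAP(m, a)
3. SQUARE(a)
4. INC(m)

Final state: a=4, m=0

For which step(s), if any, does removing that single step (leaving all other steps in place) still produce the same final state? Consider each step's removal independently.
None - removing any single step changes the final result

Testing removal of each single step:
Without step 1: final = a=4, m=2 (different)
Without step 2: final = a=1, m=-1 (different)
Without step 3: final = a=-2, m=0 (different)
Without step 4: final = a=4, m=-1 (different)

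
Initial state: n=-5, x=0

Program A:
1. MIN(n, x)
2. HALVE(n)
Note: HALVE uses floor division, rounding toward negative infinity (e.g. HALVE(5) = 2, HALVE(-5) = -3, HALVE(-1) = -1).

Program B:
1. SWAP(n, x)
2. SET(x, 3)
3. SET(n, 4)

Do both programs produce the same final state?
No

Program A final state: n=-3, x=0
Program B final state: n=4, x=3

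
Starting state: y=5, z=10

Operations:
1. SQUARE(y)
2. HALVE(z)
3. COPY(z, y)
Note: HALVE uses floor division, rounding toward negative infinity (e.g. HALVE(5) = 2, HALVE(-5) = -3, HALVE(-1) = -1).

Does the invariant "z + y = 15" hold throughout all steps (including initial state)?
No, violated after step 1

The invariant is violated after step 1.

State at each step:
Initial: y=5, z=10
After step 1: y=25, z=10
After step 2: y=25, z=5
After step 3: y=25, z=25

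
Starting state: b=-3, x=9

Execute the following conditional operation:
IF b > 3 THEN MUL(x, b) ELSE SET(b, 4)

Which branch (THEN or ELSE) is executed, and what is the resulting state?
Branch: ELSE, Final state: b=4, x=9

Evaluating condition: b > 3
b = -3
Condition is False, so ELSE branch executes
After SET(b, 4): b=4, x=9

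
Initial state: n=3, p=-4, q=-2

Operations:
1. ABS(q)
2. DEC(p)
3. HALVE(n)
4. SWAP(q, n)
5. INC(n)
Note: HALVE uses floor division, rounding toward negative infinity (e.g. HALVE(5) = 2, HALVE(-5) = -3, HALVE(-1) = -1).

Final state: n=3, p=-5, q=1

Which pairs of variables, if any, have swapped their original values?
None

Comparing initial and final values:
n: 3 → 3
p: -4 → -5
q: -2 → 1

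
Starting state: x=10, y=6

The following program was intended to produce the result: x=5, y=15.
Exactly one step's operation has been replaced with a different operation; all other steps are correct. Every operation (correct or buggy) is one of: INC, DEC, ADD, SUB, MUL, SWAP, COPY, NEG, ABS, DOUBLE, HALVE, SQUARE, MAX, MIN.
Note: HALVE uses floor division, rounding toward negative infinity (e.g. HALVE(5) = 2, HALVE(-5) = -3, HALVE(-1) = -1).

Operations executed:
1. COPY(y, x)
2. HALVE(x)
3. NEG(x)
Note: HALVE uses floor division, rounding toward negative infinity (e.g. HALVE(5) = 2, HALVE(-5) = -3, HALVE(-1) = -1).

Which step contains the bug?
Step 3

Trace with buggy code:
Initial: x=10, y=6
After step 1: x=10, y=10
After step 2: x=5, y=10
After step 3: x=-5, y=10
Actual final x=-5, y=10 ≠ expected x=5, y=15.
Step 3 is the only position where a single-operation replacement can produce the expected result.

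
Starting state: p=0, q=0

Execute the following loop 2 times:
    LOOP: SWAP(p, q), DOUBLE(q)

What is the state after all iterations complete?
p=0, q=0

Iteration trace:
Start: p=0, q=0
After iteration 1: p=0, q=0
After iteration 2: p=0, q=0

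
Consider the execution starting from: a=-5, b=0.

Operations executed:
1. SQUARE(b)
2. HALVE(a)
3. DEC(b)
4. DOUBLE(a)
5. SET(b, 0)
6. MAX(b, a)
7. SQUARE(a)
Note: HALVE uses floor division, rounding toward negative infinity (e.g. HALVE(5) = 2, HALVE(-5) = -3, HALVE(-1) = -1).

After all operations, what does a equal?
a = 36

Tracing execution:
Step 1: SQUARE(b) → a = -5
Step 2: HALVE(a) → a = -3
Step 3: DEC(b) → a = -3
Step 4: DOUBLE(a) → a = -6
Step 5: SET(b, 0) → a = -6
Step 6: MAX(b, a) → a = -6
Step 7: SQUARE(a) → a = 36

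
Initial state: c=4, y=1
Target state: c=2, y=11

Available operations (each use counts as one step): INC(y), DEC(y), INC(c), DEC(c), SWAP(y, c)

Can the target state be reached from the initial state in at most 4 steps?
No

The target state cannot be reached within 4 steps.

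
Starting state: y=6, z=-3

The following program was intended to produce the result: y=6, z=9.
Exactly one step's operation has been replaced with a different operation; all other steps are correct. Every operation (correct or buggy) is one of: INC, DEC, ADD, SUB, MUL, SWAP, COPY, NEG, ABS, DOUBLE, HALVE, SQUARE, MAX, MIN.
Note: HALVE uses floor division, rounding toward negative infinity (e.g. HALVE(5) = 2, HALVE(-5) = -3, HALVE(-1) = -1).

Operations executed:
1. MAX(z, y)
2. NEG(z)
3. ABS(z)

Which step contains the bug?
Step 1

Trace with buggy code:
Initial: y=6, z=-3
After step 1: y=6, z=6
After step 2: y=6, z=-6
After step 3: y=6, z=6
Actual final y=6, z=6 ≠ expected y=6, z=9.
Step 1 is the only position where a single-operation replacement can produce the expected result.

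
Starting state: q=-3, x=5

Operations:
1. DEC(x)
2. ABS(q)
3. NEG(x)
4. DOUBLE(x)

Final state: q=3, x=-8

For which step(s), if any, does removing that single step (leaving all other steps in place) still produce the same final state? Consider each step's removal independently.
None - removing any single step changes the final result

Testing removal of each single step:
Without step 1: final = q=3, x=-10 (different)
Without step 2: final = q=-3, x=-8 (different)
Without step 3: final = q=3, x=8 (different)
Without step 4: final = q=3, x=-4 (different)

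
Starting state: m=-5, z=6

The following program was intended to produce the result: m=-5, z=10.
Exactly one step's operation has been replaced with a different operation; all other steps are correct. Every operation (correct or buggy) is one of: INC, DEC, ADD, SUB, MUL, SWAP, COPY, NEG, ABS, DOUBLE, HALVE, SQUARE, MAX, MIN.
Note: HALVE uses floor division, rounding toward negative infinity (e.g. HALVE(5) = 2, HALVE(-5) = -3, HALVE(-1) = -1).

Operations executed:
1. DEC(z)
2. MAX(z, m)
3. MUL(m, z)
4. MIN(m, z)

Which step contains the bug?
Step 3

Trace with buggy code:
Initial: m=-5, z=6
After step 1: m=-5, z=5
After step 2: m=-5, z=5
After step 3: m=-25, z=5
After step 4: m=-25, z=5
Actual final m=-25, z=5 ≠ expected m=-5, z=10.
Step 3 is the only position where a single-operation replacement can produce the expected result.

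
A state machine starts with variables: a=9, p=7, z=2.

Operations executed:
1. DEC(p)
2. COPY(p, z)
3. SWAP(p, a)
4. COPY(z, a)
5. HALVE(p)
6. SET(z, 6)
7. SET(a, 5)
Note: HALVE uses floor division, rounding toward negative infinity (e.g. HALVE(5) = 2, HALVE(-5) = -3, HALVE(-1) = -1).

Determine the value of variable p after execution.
p = 4

Tracing execution:
Step 1: DEC(p) → p = 6
Step 2: COPY(p, z) → p = 2
Step 3: SWAP(p, a) → p = 9
Step 4: COPY(z, a) → p = 9
Step 5: HALVE(p) → p = 4
Step 6: SET(z, 6) → p = 4
Step 7: SET(a, 5) → p = 4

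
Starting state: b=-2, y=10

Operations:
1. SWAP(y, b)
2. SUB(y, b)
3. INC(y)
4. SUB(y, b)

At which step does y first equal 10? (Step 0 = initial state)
Step 0

Tracing y:
Initial: y = 10 ← first occurrence
After step 1: y = -2
After step 2: y = -12
After step 3: y = -11
After step 4: y = -21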